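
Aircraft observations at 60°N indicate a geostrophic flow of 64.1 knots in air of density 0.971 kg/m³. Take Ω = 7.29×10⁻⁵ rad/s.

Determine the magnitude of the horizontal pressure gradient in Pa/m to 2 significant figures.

Coriolis parameter at 60°N:
f = 2Ω sin φ = 2 × 7.29×10⁻⁵ × sin 60° = 1.26×10⁻⁴ s⁻¹
Wind speed in SI: 64.1 knots = 33.0 m/s
Geostrophic balance rearranged: |∂P/∂n| = f ρ V_g
|∂P/∂n| = 1.26×10⁻⁴ × 0.971 × 33.0 = 4.04×10⁻³ Pa/m

4.0×10⁻³ Pa/m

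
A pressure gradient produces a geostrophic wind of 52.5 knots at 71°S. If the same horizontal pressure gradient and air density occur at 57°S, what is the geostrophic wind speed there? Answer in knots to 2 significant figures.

59 knots

With the same pressure gradient and density, V_g ∝ 1/f ∝ 1/sin φ.
V₂ = V₁ · sin φ₁ / sin φ₂ = 52.5 × sin 71° / sin 57°
V₂ = 52.5 × 0.9455/0.8387 = 59 knots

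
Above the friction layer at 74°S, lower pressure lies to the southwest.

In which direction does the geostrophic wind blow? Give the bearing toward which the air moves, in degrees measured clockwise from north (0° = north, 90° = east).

135°

The pressure-gradient force points toward the southwest (bearing 225°).
Geostrophic balance: in the Southern Hemisphere the Coriolis force deflects motion to the left, so the geostrophic wind blows 90° to the left of the pressure-gradient force (low pressure on the right).
Rotating 225° by 90° counterclockwise gives 135° — the wind blows toward the southeast.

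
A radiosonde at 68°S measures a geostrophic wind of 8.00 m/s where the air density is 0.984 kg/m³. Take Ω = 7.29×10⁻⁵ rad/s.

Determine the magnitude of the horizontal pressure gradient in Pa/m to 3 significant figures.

1.06×10⁻³ Pa/m

Coriolis parameter at 68°S:
f = 2Ω sin φ = 2 × 7.29×10⁻⁵ × sin 68° = 1.35×10⁻⁴ s⁻¹
Geostrophic balance rearranged: |∂P/∂n| = f ρ V_g
|∂P/∂n| = 1.35×10⁻⁴ × 0.984 × 8.00 = 1.06×10⁻³ Pa/m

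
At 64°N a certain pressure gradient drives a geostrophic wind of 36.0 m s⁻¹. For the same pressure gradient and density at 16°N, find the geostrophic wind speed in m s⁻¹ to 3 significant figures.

With the same pressure gradient and density, V_g ∝ 1/f ∝ 1/sin φ.
V₂ = V₁ · sin φ₁ / sin φ₂ = 36.0 × sin 64° / sin 16°
V₂ = 36.0 × 0.8988/0.2756 = 117 m s⁻¹

117 m s⁻¹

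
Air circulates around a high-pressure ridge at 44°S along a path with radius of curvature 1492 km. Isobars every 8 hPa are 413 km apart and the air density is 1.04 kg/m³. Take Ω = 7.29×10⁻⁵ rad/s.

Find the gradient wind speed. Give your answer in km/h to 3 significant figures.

77.1 km/h

Coriolis parameter at 44°S:
f = 2Ω sin φ = 2 × 7.29×10⁻⁵ × sin 44° = 1.01×10⁻⁴ s⁻¹
Pressure gradient: |∂P/∂n| = 800 Pa / 413000 m = 1.94×10⁻³ Pa/m
Geostrophic speed: V_g = |∂P/∂n|/(fρ) = 1.94×10⁻³/(1.01×10⁻⁴ × 1.04) = 18.4 m/s
Around a high, pressure-gradient force acts outward with centrifugal, so Coriolis balances both:
fV = (1/ρ)|∂P/∂n| + V²/R  →  V² − fR·V + fR·V_g = 0
With fR = 1.01×10⁻⁴ × 1492×10³ m = 151 m/s:
V = [fR − √((fR)² − 4 fR V_g)]/2 = [151 − √(151² − 4×151×18.4)]/2 = 21.4 m/s
Supergeostrophic (V > V_g = 18.4 m/s), as expected around a high.
Converting: 21.4 m/s × 3.6 = 77.1 km/h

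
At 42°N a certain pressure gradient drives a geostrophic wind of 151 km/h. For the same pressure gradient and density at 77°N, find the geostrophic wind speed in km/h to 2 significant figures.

With the same pressure gradient and density, V_g ∝ 1/f ∝ 1/sin φ.
V₂ = V₁ · sin φ₁ / sin φ₂ = 151 × sin 42° / sin 77°
V₂ = 151 × 0.6691/0.9744 = 100 km/h

100 km/h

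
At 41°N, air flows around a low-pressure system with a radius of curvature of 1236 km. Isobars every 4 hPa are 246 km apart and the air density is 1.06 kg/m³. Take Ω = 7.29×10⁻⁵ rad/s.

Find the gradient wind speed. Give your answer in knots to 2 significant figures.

Coriolis parameter at 41°N:
f = 2Ω sin φ = 2 × 7.29×10⁻⁵ × sin 41° = 9.57×10⁻⁵ s⁻¹
Pressure gradient: |∂P/∂n| = 400 Pa / 246000 m = 1.63×10⁻³ Pa/m
Geostrophic speed: V_g = |∂P/∂n|/(fρ) = 1.63×10⁻³/(9.57×10⁻⁵ × 1.06) = 16.0 m/s
Around a low, centrifugal force acts outward with Coriolis, so pressure-gradient force balances both:
(1/ρ)|∂P/∂n| = fV + V²/R  →  V² + fR·V − fR·V_g = 0
With fR = 9.57×10⁻⁵ × 1236×10³ m = 118 m/s:
V = [−fR + √((fR)² + 4 fR V_g)]/2 = [−118 + √(118² + 4×118×16)]/2 = 14.3 m/s
Subgeostrophic (V < V_g = 16 m/s), as expected around a low.
Converting: 14.3 m/s × 1.944 = 28 knots

28 knots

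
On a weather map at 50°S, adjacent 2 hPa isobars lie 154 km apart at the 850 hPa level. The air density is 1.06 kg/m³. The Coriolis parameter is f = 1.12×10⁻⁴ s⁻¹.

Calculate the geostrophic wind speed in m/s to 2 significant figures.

11 m/s

Pressure gradient: |∂P/∂n| = 200 Pa / 154000 m = 1.30×10⁻³ Pa/m
Geostrophic balance (pressure-gradient force = Coriolis force):
V_g = (1/(fρ)) |∂P/∂n| = 1.30×10⁻³ / (1.12×10⁻⁴ × 1.06) = 10.9 m/s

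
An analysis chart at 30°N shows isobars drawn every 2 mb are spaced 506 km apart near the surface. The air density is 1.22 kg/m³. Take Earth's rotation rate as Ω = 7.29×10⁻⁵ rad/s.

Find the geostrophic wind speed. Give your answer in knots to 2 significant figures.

Coriolis parameter at 30°N:
f = 2Ω sin φ = 2 × 7.29×10⁻⁵ × sin 30° = 7.29×10⁻⁵ s⁻¹
Pressure gradient: |∂P/∂n| = 200 Pa / 506000 m = 3.95×10⁻⁴ Pa/m
Geostrophic balance (pressure-gradient force = Coriolis force):
V_g = (1/(fρ)) |∂P/∂n| = 3.95×10⁻⁴ / (7.29×10⁻⁵ × 1.22) = 4.44 m/s
Converting: 4.44 m/s × 1.944 = 8.6 knots

8.6 knots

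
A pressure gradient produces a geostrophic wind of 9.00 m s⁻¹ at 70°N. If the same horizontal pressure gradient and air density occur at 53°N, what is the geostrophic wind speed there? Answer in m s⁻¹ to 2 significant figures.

11 m s⁻¹

With the same pressure gradient and density, V_g ∝ 1/f ∝ 1/sin φ.
V₂ = V₁ · sin φ₁ / sin φ₂ = 9.00 × sin 70° / sin 53°
V₂ = 9.00 × 0.9397/0.7986 = 11 m s⁻¹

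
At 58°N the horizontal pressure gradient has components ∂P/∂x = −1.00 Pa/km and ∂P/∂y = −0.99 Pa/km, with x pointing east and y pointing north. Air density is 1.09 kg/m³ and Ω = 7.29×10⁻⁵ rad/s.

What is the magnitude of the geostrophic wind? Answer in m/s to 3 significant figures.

Coriolis parameter at 58°N:
f = 2Ω sin φ = 2 × 7.29×10⁻⁵ × sin 58° = 1.24×10⁻⁴ s⁻¹
Component geostrophic relations (x east, y north):
u_g = −(1/(fρ)) ∂P/∂y,  v_g = (1/(fρ)) ∂P/∂x
u_g = −(−0.99×10⁻³)/(1.24×10⁻⁴ × 1.09) = 7.35 m/s;  v_g = (−1.00×10⁻³)/(1.24×10⁻⁴ × 1.09) = −7.42 m/s
|V_g| = √(u_g² + v_g²) = 10.4 m/s

10.4 m/s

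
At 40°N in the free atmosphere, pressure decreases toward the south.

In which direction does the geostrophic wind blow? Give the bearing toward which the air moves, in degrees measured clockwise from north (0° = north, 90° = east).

The pressure-gradient force points toward the south (bearing 180°).
Geostrophic balance: in the Northern Hemisphere the Coriolis force deflects motion to the right, so the geostrophic wind blows 90° to the right of the pressure-gradient force (low pressure on the left).
Rotating 180° by 90° clockwise gives 270° — the wind blows toward the west.

270°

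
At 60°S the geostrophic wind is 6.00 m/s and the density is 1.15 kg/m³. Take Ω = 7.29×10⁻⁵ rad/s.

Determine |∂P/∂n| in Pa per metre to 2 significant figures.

8.7×10⁻⁴ Pa/m

Coriolis parameter at 60°S:
f = 2Ω sin φ = 2 × 7.29×10⁻⁵ × sin 60° = 1.26×10⁻⁴ s⁻¹
Geostrophic balance rearranged: |∂P/∂n| = f ρ V_g
|∂P/∂n| = 1.26×10⁻⁴ × 1.15 × 6.00 = 8.71×10⁻⁴ Pa/m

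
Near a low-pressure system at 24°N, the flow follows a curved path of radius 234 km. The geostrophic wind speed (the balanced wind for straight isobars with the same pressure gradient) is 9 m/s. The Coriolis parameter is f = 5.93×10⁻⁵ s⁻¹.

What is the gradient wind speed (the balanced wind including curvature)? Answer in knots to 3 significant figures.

12.1 knots

Around a low, centrifugal force acts outward with Coriolis, so pressure-gradient force balances both:
(1/ρ)|∂P/∂n| = fV + V²/R  →  V² + fR·V − fR·V_g = 0
With fR = 5.93×10⁻⁵ × 234×10³ m = 13.9 m/s:
V = [−fR + √((fR)² + 4 fR V_g)]/2 = [−13.9 + √(13.9² + 4×13.9×9)]/2 = 6.22 m/s
Subgeostrophic (V < V_g = 9 m/s), as expected around a low.
Converting: 6.22 m/s × 1.944 = 12.1 knots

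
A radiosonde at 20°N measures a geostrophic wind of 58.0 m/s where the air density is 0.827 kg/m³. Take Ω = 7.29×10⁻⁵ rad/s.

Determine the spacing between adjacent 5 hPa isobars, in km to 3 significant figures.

Coriolis parameter at 20°N:
f = 2Ω sin φ = 2 × 7.29×10⁻⁵ × sin 20° = 4.99×10⁻⁵ s⁻¹
Geostrophic balance rearranged: |∂P/∂n| = f ρ V_g
|∂P/∂n| = 4.99×10⁻⁵ × 0.827 × 58.0 = 2.39×10⁻³ Pa/m
Isobar spacing: Δn = ΔP/|∂P/∂n| = 500 Pa / 2.39×10⁻³ Pa/m = 209039 m ≈ 209 km

209 km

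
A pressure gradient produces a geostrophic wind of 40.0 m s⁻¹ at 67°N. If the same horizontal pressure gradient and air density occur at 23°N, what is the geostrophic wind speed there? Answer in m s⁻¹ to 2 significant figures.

94 m s⁻¹

With the same pressure gradient and density, V_g ∝ 1/f ∝ 1/sin φ.
V₂ = V₁ · sin φ₁ / sin φ₂ = 40.0 × sin 67° / sin 23°
V₂ = 40.0 × 0.9205/0.3907 = 94 m s⁻¹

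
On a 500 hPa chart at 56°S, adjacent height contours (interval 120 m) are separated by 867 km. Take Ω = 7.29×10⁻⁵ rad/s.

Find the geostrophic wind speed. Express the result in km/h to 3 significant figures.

40.4 km/h

Coriolis parameter at 56°S:
f = 2Ω sin φ = 2 × 7.29×10⁻⁵ × sin 56° = 1.21×10⁻⁴ s⁻¹
Height gradient: |∂Z/∂n| = 120 m / 867000 m = 1.38×10⁻⁴
On a pressure surface, geostrophic balance gives V_g = (g/f)|∂Z/∂n|:
V_g = 9.81 × 1.38×10⁻⁴ / 1.21×10⁻⁴ = 11.2 m/s
Converting: 11.2 m/s × 3.6 = 40.4 km/h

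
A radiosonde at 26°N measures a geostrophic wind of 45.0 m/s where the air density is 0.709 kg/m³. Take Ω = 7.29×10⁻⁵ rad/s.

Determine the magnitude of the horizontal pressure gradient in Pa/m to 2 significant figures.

Coriolis parameter at 26°N:
f = 2Ω sin φ = 2 × 7.29×10⁻⁵ × sin 26° = 6.39×10⁻⁵ s⁻¹
Geostrophic balance rearranged: |∂P/∂n| = f ρ V_g
|∂P/∂n| = 6.39×10⁻⁵ × 0.709 × 45.0 = 2.04×10⁻³ Pa/m

2.0×10⁻³ Pa/m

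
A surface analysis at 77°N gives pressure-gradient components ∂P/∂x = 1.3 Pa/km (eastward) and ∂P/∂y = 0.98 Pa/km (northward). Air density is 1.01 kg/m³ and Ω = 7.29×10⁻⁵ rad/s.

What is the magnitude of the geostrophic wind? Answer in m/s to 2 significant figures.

11 m/s

Coriolis parameter at 77°N:
f = 2Ω sin φ = 2 × 7.29×10⁻⁵ × sin 77° = 1.42×10⁻⁴ s⁻¹
Component geostrophic relations (x east, y north):
u_g = −(1/(fρ)) ∂P/∂y,  v_g = (1/(fρ)) ∂P/∂x
u_g = −(0.98×10⁻³)/(1.42×10⁻⁴ × 1.01) = −6.83 m/s;  v_g = (1.3×10⁻³)/(1.42×10⁻⁴ × 1.01) = 9.06 m/s
|V_g| = √(u_g² + v_g²) = 11.3 m/s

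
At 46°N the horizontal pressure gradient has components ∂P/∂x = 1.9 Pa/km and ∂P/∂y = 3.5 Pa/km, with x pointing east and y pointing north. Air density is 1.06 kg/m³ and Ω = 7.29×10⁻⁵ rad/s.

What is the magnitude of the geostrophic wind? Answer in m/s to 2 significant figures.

36 m/s

Coriolis parameter at 46°N:
f = 2Ω sin φ = 2 × 7.29×10⁻⁵ × sin 46° = 1.05×10⁻⁴ s⁻¹
Component geostrophic relations (x east, y north):
u_g = −(1/(fρ)) ∂P/∂y,  v_g = (1/(fρ)) ∂P/∂x
u_g = −(3.5×10⁻³)/(1.05×10⁻⁴ × 1.06) = −31.5 m/s;  v_g = (1.9×10⁻³)/(1.05×10⁻⁴ × 1.06) = 17.1 m/s
|V_g| = √(u_g² + v_g²) = 35.8 m/s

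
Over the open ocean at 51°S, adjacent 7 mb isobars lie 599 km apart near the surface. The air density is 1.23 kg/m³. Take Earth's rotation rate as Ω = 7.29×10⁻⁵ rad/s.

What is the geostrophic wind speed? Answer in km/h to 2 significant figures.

Coriolis parameter at 51°S:
f = 2Ω sin φ = 2 × 7.29×10⁻⁵ × sin 51° = 1.13×10⁻⁴ s⁻¹
Pressure gradient: |∂P/∂n| = 700 Pa / 599000 m = 1.17×10⁻³ Pa/m
Geostrophic balance (pressure-gradient force = Coriolis force):
V_g = (1/(fρ)) |∂P/∂n| = 1.17×10⁻³ / (1.13×10⁻⁴ × 1.23) = 8.39 m/s
Converting: 8.39 m/s × 3.6 = 30 km/h

30 km/h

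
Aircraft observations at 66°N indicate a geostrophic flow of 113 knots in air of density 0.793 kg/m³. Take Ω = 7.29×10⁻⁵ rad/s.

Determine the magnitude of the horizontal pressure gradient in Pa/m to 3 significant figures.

Coriolis parameter at 66°N:
f = 2Ω sin φ = 2 × 7.29×10⁻⁵ × sin 66° = 1.33×10⁻⁴ s⁻¹
Wind speed in SI: 113 knots = 58.1 m/s
Geostrophic balance rearranged: |∂P/∂n| = f ρ V_g
|∂P/∂n| = 1.33×10⁻⁴ × 0.793 × 58.1 = 6.14×10⁻³ Pa/m

6.14×10⁻³ Pa/m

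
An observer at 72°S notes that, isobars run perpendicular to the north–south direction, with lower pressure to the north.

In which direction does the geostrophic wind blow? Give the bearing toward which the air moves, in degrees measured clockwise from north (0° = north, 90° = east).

The pressure-gradient force points toward the north (bearing 000°).
Geostrophic balance: in the Southern Hemisphere the Coriolis force deflects motion to the left, so the geostrophic wind blows 90° to the left of the pressure-gradient force (low pressure on the right).
Rotating 000° by 90° counterclockwise gives 270° — the wind blows toward the west.

270°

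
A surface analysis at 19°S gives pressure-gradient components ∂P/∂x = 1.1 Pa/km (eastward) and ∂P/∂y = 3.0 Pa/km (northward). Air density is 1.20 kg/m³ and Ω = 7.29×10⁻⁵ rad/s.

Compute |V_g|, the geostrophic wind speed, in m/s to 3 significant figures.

Coriolis parameter at 19°S:
f = 2Ω sin φ = 2 × 7.29×10⁻⁵ × sin 19° = 4.75×10⁻⁵ s⁻¹
In the Southern Hemisphere f is negative: f = −4.75×10⁻⁵ s⁻¹.
Component geostrophic relations (x east, y north):
u_g = −(1/(fρ)) ∂P/∂y,  v_g = (1/(fρ)) ∂P/∂x
u_g = −(3.0×10⁻³)/(−4.75×10⁻⁵ × 1.20) = 52.7 m/s;  v_g = (1.1×10⁻³)/(−4.75×10⁻⁵ × 1.20) = −19.3 m/s
|V_g| = √(u_g² + v_g²) = 56.1 m/s

56.1 m/s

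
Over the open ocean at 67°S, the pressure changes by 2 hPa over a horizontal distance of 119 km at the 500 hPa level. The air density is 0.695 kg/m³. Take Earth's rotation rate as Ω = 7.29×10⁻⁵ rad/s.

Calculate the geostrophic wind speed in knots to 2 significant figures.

35 knots

Coriolis parameter at 67°S:
f = 2Ω sin φ = 2 × 7.29×10⁻⁵ × sin 67° = 1.34×10⁻⁴ s⁻¹
Pressure gradient: |∂P/∂n| = 200 Pa / 119000 m = 1.68×10⁻³ Pa/m
Geostrophic balance (pressure-gradient force = Coriolis force):
V_g = (1/(fρ)) |∂P/∂n| = 1.68×10⁻³ / (1.34×10⁻⁴ × 0.695) = 18.0 m/s
Converting: 18.0 m/s × 1.944 = 35 knots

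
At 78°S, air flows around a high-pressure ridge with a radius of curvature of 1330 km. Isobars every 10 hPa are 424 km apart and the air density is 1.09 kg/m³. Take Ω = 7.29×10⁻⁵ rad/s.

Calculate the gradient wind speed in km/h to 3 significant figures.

Coriolis parameter at 78°S:
f = 2Ω sin φ = 2 × 7.29×10⁻⁵ × sin 78° = 1.43×10⁻⁴ s⁻¹
Pressure gradient: |∂P/∂n| = 1000 Pa / 424000 m = 2.36×10⁻³ Pa/m
Geostrophic speed: V_g = |∂P/∂n|/(fρ) = 2.36×10⁻³/(1.43×10⁻⁴ × 1.09) = 15.2 m/s
Around a high, pressure-gradient force acts outward with centrifugal, so Coriolis balances both:
fV = (1/ρ)|∂P/∂n| + V²/R  →  V² − fR·V + fR·V_g = 0
With fR = 1.43×10⁻⁴ × 1330×10³ m = 190 m/s:
V = [fR − √((fR)² − 4 fR V_g)]/2 = [190 − √(190² − 4×190×15.2)]/2 = 16.6 m/s
Supergeostrophic (V > V_g = 15.2 m/s), as expected around a high.
Converting: 16.6 m/s × 3.6 = 59.9 km/h

59.9 km/h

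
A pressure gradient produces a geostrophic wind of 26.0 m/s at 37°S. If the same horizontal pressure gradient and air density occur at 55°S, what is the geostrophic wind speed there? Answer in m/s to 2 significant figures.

19 m/s

With the same pressure gradient and density, V_g ∝ 1/f ∝ 1/sin φ.
V₂ = V₁ · sin φ₁ / sin φ₂ = 26.0 × sin 37° / sin 55°
V₂ = 26.0 × 0.6018/0.8192 = 19 m/s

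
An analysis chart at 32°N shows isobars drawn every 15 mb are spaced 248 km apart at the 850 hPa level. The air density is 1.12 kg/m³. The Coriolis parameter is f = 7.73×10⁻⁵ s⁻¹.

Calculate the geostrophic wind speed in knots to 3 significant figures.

Pressure gradient: |∂P/∂n| = 1500 Pa / 248000 m = 6.05×10⁻³ Pa/m
Geostrophic balance (pressure-gradient force = Coriolis force):
V_g = (1/(fρ)) |∂P/∂n| = 6.05×10⁻³ / (7.73×10⁻⁵ × 1.12) = 69.9 m/s
Converting: 69.9 m/s × 1.944 = 136 knots

136 knots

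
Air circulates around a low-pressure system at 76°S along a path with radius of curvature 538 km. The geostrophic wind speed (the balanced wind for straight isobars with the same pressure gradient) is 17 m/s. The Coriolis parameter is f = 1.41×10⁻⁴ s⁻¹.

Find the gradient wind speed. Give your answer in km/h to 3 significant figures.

Around a low, centrifugal force acts outward with Coriolis, so pressure-gradient force balances both:
(1/ρ)|∂P/∂n| = fV + V²/R  →  V² + fR·V − fR·V_g = 0
With fR = 1.41×10⁻⁴ × 538×10³ m = 75.9 m/s:
V = [−fR + √((fR)² + 4 fR V_g)]/2 = [−75.9 + √(75.9² + 4×75.9×17)]/2 = 14.3 m/s
Subgeostrophic (V < V_g = 17 m/s), as expected around a low.
Converting: 14.3 m/s × 3.6 = 51.5 km/h

51.5 km/h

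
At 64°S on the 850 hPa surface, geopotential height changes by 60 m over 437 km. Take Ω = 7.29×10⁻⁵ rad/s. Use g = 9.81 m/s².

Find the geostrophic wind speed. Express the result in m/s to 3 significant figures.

10.3 m/s

Coriolis parameter at 64°S:
f = 2Ω sin φ = 2 × 7.29×10⁻⁵ × sin 64° = 1.31×10⁻⁴ s⁻¹
Height gradient: |∂Z/∂n| = 60 m / 437000 m = 1.37×10⁻⁴
On a pressure surface, geostrophic balance gives V_g = (g/f)|∂Z/∂n|:
V_g = 9.81 × 1.37×10⁻⁴ / 1.31×10⁻⁴ = 10.3 m/s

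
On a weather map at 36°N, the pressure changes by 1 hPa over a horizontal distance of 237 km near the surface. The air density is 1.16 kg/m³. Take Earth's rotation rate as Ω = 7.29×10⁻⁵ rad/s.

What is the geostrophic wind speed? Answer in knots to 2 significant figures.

8.3 knots

Coriolis parameter at 36°N:
f = 2Ω sin φ = 2 × 7.29×10⁻⁵ × sin 36° = 8.57×10⁻⁵ s⁻¹
Pressure gradient: |∂P/∂n| = 100 Pa / 237000 m = 4.22×10⁻⁴ Pa/m
Geostrophic balance (pressure-gradient force = Coriolis force):
V_g = (1/(fρ)) |∂P/∂n| = 4.22×10⁻⁴ / (8.57×10⁻⁵ × 1.16) = 4.24 m/s
Converting: 4.24 m/s × 1.944 = 8.3 knots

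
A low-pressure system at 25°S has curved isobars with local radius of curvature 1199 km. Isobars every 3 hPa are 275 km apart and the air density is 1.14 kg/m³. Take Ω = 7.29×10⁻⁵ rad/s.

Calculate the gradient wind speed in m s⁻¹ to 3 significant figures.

Coriolis parameter at 25°S:
f = 2Ω sin φ = 2 × 7.29×10⁻⁵ × sin 25° = 6.16×10⁻⁵ s⁻¹
Pressure gradient: |∂P/∂n| = 300 Pa / 275000 m = 1.09×10⁻³ Pa/m
Geostrophic speed: V_g = |∂P/∂n|/(fρ) = 1.09×10⁻³/(6.16×10⁻⁵ × 1.14) = 15.5 m/s
Around a low, centrifugal force acts outward with Coriolis, so pressure-gradient force balances both:
(1/ρ)|∂P/∂n| = fV + V²/R  →  V² + fR·V − fR·V_g = 0
With fR = 6.16×10⁻⁵ × 1199×10³ m = 73.9 m/s:
V = [−fR + √((fR)² + 4 fR V_g)]/2 = [−73.9 + √(73.9² + 4×73.9×15.5)]/2 = 13.2 m/s
Subgeostrophic (V < V_g = 15.5 m/s), as expected around a low.

13.2 m s⁻¹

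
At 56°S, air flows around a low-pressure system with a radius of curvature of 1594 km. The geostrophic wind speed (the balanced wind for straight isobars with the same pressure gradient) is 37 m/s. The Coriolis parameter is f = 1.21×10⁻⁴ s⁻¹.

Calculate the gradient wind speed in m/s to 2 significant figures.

Around a low, centrifugal force acts outward with Coriolis, so pressure-gradient force balances both:
(1/ρ)|∂P/∂n| = fV + V²/R  →  V² + fR·V − fR·V_g = 0
With fR = 1.21×10⁻⁴ × 1594×10³ m = 193 m/s:
V = [−fR + √((fR)² + 4 fR V_g)]/2 = [−193 + √(193² + 4×193×37)]/2 = 31.8 m/s
Subgeostrophic (V < V_g = 37 m/s), as expected around a low.

32 m/s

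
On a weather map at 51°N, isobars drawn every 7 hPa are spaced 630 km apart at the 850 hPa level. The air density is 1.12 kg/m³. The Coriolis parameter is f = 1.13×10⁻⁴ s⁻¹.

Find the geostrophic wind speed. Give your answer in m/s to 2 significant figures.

Pressure gradient: |∂P/∂n| = 700 Pa / 630000 m = 1.11×10⁻³ Pa/m
Geostrophic balance (pressure-gradient force = Coriolis force):
V_g = (1/(fρ)) |∂P/∂n| = 1.11×10⁻³ / (1.13×10⁻⁴ × 1.12) = 8.78 m/s

8.8 m/s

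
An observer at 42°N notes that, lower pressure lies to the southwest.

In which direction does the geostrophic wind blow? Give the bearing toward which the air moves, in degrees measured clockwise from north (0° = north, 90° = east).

315°

The pressure-gradient force points toward the southwest (bearing 225°).
Geostrophic balance: in the Northern Hemisphere the Coriolis force deflects motion to the right, so the geostrophic wind blows 90° to the right of the pressure-gradient force (low pressure on the left).
Rotating 225° by 90° clockwise gives 315° — the wind blows toward the northwest.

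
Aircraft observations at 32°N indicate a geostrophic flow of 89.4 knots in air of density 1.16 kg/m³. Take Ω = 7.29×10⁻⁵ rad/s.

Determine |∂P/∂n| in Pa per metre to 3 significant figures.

Coriolis parameter at 32°N:
f = 2Ω sin φ = 2 × 7.29×10⁻⁵ × sin 32° = 7.73×10⁻⁵ s⁻¹
Wind speed in SI: 89.4 knots = 46.0 m/s
Geostrophic balance rearranged: |∂P/∂n| = f ρ V_g
|∂P/∂n| = 7.73×10⁻⁵ × 1.16 × 46.0 = 4.12×10⁻³ Pa/m

4.12×10⁻³ Pa/m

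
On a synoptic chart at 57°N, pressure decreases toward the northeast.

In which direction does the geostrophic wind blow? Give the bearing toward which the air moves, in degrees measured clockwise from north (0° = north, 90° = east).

135°

The pressure-gradient force points toward the northeast (bearing 045°).
Geostrophic balance: in the Northern Hemisphere the Coriolis force deflects motion to the right, so the geostrophic wind blows 90° to the right of the pressure-gradient force (low pressure on the left).
Rotating 045° by 90° clockwise gives 135° — the wind blows toward the southeast.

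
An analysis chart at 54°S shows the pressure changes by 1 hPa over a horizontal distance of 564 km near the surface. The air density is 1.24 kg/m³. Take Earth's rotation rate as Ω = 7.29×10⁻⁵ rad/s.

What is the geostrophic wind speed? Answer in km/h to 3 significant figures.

4.36 km/h

Coriolis parameter at 54°S:
f = 2Ω sin φ = 2 × 7.29×10⁻⁵ × sin 54° = 1.18×10⁻⁴ s⁻¹
Pressure gradient: |∂P/∂n| = 100 Pa / 564000 m = 1.77×10⁻⁴ Pa/m
Geostrophic balance (pressure-gradient force = Coriolis force):
V_g = (1/(fρ)) |∂P/∂n| = 1.77×10⁻⁴ / (1.18×10⁻⁴ × 1.24) = 1.21 m/s
Converting: 1.21 m/s × 3.6 = 4.36 km/h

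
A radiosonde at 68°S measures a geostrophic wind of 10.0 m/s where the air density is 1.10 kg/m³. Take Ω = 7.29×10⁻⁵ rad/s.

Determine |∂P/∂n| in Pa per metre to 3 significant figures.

1.49×10⁻³ Pa/m

Coriolis parameter at 68°S:
f = 2Ω sin φ = 2 × 7.29×10⁻⁵ × sin 68° = 1.35×10⁻⁴ s⁻¹
Geostrophic balance rearranged: |∂P/∂n| = f ρ V_g
|∂P/∂n| = 1.35×10⁻⁴ × 1.10 × 10.0 = 1.49×10⁻³ Pa/m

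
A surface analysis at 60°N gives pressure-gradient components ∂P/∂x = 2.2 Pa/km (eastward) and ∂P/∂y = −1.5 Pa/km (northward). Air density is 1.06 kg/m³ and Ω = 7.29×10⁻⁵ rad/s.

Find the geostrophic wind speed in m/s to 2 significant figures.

Coriolis parameter at 60°N:
f = 2Ω sin φ = 2 × 7.29×10⁻⁵ × sin 60° = 1.26×10⁻⁴ s⁻¹
Component geostrophic relations (x east, y north):
u_g = −(1/(fρ)) ∂P/∂y,  v_g = (1/(fρ)) ∂P/∂x
u_g = −(−1.5×10⁻³)/(1.26×10⁻⁴ × 1.06) = 11.2 m/s;  v_g = (2.2×10⁻³)/(1.26×10⁻⁴ × 1.06) = 16.4 m/s
|V_g| = √(u_g² + v_g²) = 19.9 m/s

20 m/s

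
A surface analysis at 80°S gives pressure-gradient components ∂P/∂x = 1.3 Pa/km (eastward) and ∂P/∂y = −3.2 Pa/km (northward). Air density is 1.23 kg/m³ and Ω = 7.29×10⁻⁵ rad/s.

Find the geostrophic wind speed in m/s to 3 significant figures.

Coriolis parameter at 80°S:
f = 2Ω sin φ = 2 × 7.29×10⁻⁵ × sin 80° = 1.44×10⁻⁴ s⁻¹
In the Southern Hemisphere f is negative: f = −1.44×10⁻⁴ s⁻¹.
Component geostrophic relations (x east, y north):
u_g = −(1/(fρ)) ∂P/∂y,  v_g = (1/(fρ)) ∂P/∂x
u_g = −(−3.2×10⁻³)/(−1.44×10⁻⁴ × 1.23) = −18.1 m/s;  v_g = (1.3×10⁻³)/(−1.44×10⁻⁴ × 1.23) = −7.36 m/s
|V_g| = √(u_g² + v_g²) = 19.6 m/s

19.6 m/s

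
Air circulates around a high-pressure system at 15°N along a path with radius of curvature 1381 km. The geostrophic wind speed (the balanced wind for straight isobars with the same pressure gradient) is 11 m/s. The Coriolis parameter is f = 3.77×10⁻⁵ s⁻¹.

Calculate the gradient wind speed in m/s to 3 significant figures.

15.8 m/s

Around a high, pressure-gradient force acts outward with centrifugal, so Coriolis balances both:
fV = (1/ρ)|∂P/∂n| + V²/R  →  V² − fR·V + fR·V_g = 0
With fR = 3.77×10⁻⁵ × 1381×10³ m = 52.1 m/s:
V = [fR − √((fR)² − 4 fR V_g)]/2 = [52.1 − √(52.1² − 4×52.1×11)]/2 = 15.8 m/s
Supergeostrophic (V > V_g = 11 m/s), as expected around a high.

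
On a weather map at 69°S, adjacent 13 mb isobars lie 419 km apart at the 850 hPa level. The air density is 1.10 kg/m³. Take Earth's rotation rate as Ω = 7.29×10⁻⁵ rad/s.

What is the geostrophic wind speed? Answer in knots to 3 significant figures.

40.3 knots

Coriolis parameter at 69°S:
f = 2Ω sin φ = 2 × 7.29×10⁻⁵ × sin 69° = 1.36×10⁻⁴ s⁻¹
Pressure gradient: |∂P/∂n| = 1300 Pa / 419000 m = 3.10×10⁻³ Pa/m
Geostrophic balance (pressure-gradient force = Coriolis force):
V_g = (1/(fρ)) |∂P/∂n| = 3.10×10⁻³ / (1.36×10⁻⁴ × 1.10) = 20.7 m/s
Converting: 20.7 m/s × 1.944 = 40.3 knots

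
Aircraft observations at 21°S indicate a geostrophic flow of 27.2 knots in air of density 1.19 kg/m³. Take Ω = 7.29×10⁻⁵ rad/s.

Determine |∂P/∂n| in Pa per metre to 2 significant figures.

8.7×10⁻⁴ Pa/m

Coriolis parameter at 21°S:
f = 2Ω sin φ = 2 × 7.29×10⁻⁵ × sin 21° = 5.23×10⁻⁵ s⁻¹
Wind speed in SI: 27.2 knots = 14.0 m/s
Geostrophic balance rearranged: |∂P/∂n| = f ρ V_g
|∂P/∂n| = 5.23×10⁻⁵ × 1.19 × 14.0 = 8.70×10⁻⁴ Pa/m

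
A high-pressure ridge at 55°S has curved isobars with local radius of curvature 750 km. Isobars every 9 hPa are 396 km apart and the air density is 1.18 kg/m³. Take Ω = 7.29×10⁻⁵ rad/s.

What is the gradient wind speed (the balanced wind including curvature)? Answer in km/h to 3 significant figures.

75.9 km/h

Coriolis parameter at 55°S:
f = 2Ω sin φ = 2 × 7.29×10⁻⁵ × sin 55° = 1.19×10⁻⁴ s⁻¹
Pressure gradient: |∂P/∂n| = 900 Pa / 396000 m = 2.27×10⁻³ Pa/m
Geostrophic speed: V_g = |∂P/∂n|/(fρ) = 2.27×10⁻³/(1.19×10⁻⁴ × 1.18) = 16.1 m/s
Around a high, pressure-gradient force acts outward with centrifugal, so Coriolis balances both:
fV = (1/ρ)|∂P/∂n| + V²/R  →  V² − fR·V + fR·V_g = 0
With fR = 1.19×10⁻⁴ × 750×10³ m = 89.6 m/s:
V = [fR − √((fR)² − 4 fR V_g)]/2 = [89.6 − √(89.6² − 4×89.6×16.1)]/2 = 21.1 m/s
Supergeostrophic (V > V_g = 16.1 m/s), as expected around a high.
Converting: 21.1 m/s × 3.6 = 75.9 km/h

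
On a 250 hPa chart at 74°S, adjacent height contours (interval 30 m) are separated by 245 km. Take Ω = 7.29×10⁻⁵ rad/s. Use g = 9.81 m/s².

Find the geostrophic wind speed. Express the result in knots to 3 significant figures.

16.7 knots

Coriolis parameter at 74°S:
f = 2Ω sin φ = 2 × 7.29×10⁻⁵ × sin 74° = 1.40×10⁻⁴ s⁻¹
Height gradient: |∂Z/∂n| = 30 m / 245000 m = 1.22×10⁻⁴
On a pressure surface, geostrophic balance gives V_g = (g/f)|∂Z/∂n|:
V_g = 9.81 × 1.22×10⁻⁴ / 1.40×10⁻⁴ = 8.57 m/s
Converting: 8.57 m/s × 1.944 = 16.7 knots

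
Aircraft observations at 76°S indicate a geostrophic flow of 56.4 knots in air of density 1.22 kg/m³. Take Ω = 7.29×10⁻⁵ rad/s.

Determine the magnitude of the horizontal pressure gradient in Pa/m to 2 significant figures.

5.0×10⁻³ Pa/m

Coriolis parameter at 76°S:
f = 2Ω sin φ = 2 × 7.29×10⁻⁵ × sin 76° = 1.41×10⁻⁴ s⁻¹
Wind speed in SI: 56.4 knots = 29.0 m/s
Geostrophic balance rearranged: |∂P/∂n| = f ρ V_g
|∂P/∂n| = 1.41×10⁻⁴ × 1.22 × 29.0 = 5.01×10⁻³ Pa/m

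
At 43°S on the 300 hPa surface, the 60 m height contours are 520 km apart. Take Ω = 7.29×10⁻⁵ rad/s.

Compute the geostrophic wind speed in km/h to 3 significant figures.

41.0 km/h

Coriolis parameter at 43°S:
f = 2Ω sin φ = 2 × 7.29×10⁻⁵ × sin 43° = 9.94×10⁻⁵ s⁻¹
Height gradient: |∂Z/∂n| = 60 m / 520000 m = 1.15×10⁻⁴
On a pressure surface, geostrophic balance gives V_g = (g/f)|∂Z/∂n|:
V_g = 9.81 × 1.15×10⁻⁴ / 9.94×10⁻⁵ = 11.4 m/s
Converting: 11.4 m/s × 3.6 = 41.0 km/h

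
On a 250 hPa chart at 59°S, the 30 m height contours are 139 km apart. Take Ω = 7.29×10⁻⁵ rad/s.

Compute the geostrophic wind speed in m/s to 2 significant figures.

Coriolis parameter at 59°S:
f = 2Ω sin φ = 2 × 7.29×10⁻⁵ × sin 59° = 1.25×10⁻⁴ s⁻¹
Height gradient: |∂Z/∂n| = 30 m / 139000 m = 2.16×10⁻⁴
On a pressure surface, geostrophic balance gives V_g = (g/f)|∂Z/∂n|:
V_g = 9.81 × 2.16×10⁻⁴ / 1.25×10⁻⁴ = 16.9 m/s

17 m/s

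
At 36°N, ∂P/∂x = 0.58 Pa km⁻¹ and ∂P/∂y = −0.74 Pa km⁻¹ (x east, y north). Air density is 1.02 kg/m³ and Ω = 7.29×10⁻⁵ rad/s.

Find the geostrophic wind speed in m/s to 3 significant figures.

Coriolis parameter at 36°N:
f = 2Ω sin φ = 2 × 7.29×10⁻⁵ × sin 36° = 8.57×10⁻⁵ s⁻¹
Component geostrophic relations (x east, y north):
u_g = −(1/(fρ)) ∂P/∂y,  v_g = (1/(fρ)) ∂P/∂x
u_g = −(−0.74×10⁻³)/(8.57×10⁻⁵ × 1.02) = 8.47 m/s;  v_g = (0.58×10⁻³)/(8.57×10⁻⁵ × 1.02) = 6.64 m/s
|V_g| = √(u_g² + v_g²) = 10.8 m/s

10.8 m/s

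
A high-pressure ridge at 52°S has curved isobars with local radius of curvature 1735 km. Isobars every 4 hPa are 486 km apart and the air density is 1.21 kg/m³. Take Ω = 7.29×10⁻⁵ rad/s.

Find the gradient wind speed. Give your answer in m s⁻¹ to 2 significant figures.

Coriolis parameter at 52°S:
f = 2Ω sin φ = 2 × 7.29×10⁻⁵ × sin 52° = 1.15×10⁻⁴ s⁻¹
Pressure gradient: |∂P/∂n| = 400 Pa / 486000 m = 8.23×10⁻⁴ Pa/m
Geostrophic speed: V_g = |∂P/∂n|/(fρ) = 8.23×10⁻⁴/(1.15×10⁻⁴ × 1.21) = 5.92 m/s
Around a high, pressure-gradient force acts outward with centrifugal, so Coriolis balances both:
fV = (1/ρ)|∂P/∂n| + V²/R  →  V² − fR·V + fR·V_g = 0
With fR = 1.15×10⁻⁴ × 1735×10³ m = 199 m/s:
V = [fR − √((fR)² − 4 fR V_g)]/2 = [199 − √(199² − 4×199×5.92)]/2 = 6.11 m/s
Supergeostrophic (V > V_g = 5.92 m/s), as expected around a high.

6.1 m s⁻¹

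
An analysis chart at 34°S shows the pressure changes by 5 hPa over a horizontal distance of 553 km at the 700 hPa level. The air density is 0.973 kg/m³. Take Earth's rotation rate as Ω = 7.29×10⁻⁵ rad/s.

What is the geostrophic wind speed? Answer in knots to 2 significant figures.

Coriolis parameter at 34°S:
f = 2Ω sin φ = 2 × 7.29×10⁻⁵ × sin 34° = 8.15×10⁻⁵ s⁻¹
Pressure gradient: |∂P/∂n| = 500 Pa / 553000 m = 9.04×10⁻⁴ Pa/m
Geostrophic balance (pressure-gradient force = Coriolis force):
V_g = (1/(fρ)) |∂P/∂n| = 9.04×10⁻⁴ / (8.15×10⁻⁵ × 0.973) = 11.4 m/s
Converting: 11.4 m/s × 1.944 = 22 knots

22 knots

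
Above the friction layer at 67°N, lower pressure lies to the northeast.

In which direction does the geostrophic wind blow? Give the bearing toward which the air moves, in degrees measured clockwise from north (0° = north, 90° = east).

The pressure-gradient force points toward the northeast (bearing 045°).
Geostrophic balance: in the Northern Hemisphere the Coriolis force deflects motion to the right, so the geostrophic wind blows 90° to the right of the pressure-gradient force (low pressure on the left).
Rotating 045° by 90° clockwise gives 135° — the wind blows toward the southeast.

135°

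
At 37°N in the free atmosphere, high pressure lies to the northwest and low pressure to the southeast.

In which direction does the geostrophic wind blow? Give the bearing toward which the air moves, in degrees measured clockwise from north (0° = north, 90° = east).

The pressure-gradient force points toward the southeast (bearing 135°).
Geostrophic balance: in the Northern Hemisphere the Coriolis force deflects motion to the right, so the geostrophic wind blows 90° to the right of the pressure-gradient force (low pressure on the left).
Rotating 135° by 90° clockwise gives 225° — the wind blows toward the southwest.

225°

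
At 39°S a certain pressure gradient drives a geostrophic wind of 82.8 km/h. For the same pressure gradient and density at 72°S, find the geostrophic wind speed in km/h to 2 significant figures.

55 km/h

With the same pressure gradient and density, V_g ∝ 1/f ∝ 1/sin φ.
V₂ = V₁ · sin φ₁ / sin φ₂ = 82.8 × sin 39° / sin 72°
V₂ = 82.8 × 0.6293/0.9511 = 55 km/h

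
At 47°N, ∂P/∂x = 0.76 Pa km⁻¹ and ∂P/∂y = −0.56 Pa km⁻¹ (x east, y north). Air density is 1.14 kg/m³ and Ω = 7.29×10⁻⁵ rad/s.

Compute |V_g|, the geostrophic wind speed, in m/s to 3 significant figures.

Coriolis parameter at 47°N:
f = 2Ω sin φ = 2 × 7.29×10⁻⁵ × sin 47° = 1.07×10⁻⁴ s⁻¹
Component geostrophic relations (x east, y north):
u_g = −(1/(fρ)) ∂P/∂y,  v_g = (1/(fρ)) ∂P/∂x
u_g = −(−0.56×10⁻³)/(1.07×10⁻⁴ × 1.14) = 4.61 m/s;  v_g = (0.76×10⁻³)/(1.07×10⁻⁴ × 1.14) = 6.25 m/s
|V_g| = √(u_g² + v_g²) = 7.77 m/s

7.77 m/s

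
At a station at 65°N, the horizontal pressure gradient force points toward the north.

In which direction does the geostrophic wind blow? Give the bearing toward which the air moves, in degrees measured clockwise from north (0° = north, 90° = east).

090°

The pressure-gradient force points toward the north (bearing 000°).
Geostrophic balance: in the Northern Hemisphere the Coriolis force deflects motion to the right, so the geostrophic wind blows 90° to the right of the pressure-gradient force (low pressure on the left).
Rotating 000° by 90° clockwise gives 090° — the wind blows toward the east.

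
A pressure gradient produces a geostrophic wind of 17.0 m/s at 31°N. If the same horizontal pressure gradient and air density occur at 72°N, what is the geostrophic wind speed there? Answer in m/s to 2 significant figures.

9.2 m/s

With the same pressure gradient and density, V_g ∝ 1/f ∝ 1/sin φ.
V₂ = V₁ · sin φ₁ / sin φ₂ = 17.0 × sin 31° / sin 72°
V₂ = 17.0 × 0.5150/0.9511 = 9.2 m/s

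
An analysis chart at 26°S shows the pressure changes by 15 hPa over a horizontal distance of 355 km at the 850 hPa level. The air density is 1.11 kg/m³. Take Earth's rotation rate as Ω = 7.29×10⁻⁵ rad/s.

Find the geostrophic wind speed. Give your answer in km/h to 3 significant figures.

Coriolis parameter at 26°S:
f = 2Ω sin φ = 2 × 7.29×10⁻⁵ × sin 26° = 6.39×10⁻⁵ s⁻¹
Pressure gradient: |∂P/∂n| = 1500 Pa / 355000 m = 4.23×10⁻³ Pa/m
Geostrophic balance (pressure-gradient force = Coriolis force):
V_g = (1/(fρ)) |∂P/∂n| = 4.23×10⁻³ / (6.39×10⁻⁵ × 1.11) = 59.6 m/s
Converting: 59.6 m/s × 3.6 = 214 km/h

214 km/h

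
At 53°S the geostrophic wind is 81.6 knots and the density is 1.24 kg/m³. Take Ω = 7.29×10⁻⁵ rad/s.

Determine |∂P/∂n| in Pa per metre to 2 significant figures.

6.1×10⁻³ Pa/m

Coriolis parameter at 53°S:
f = 2Ω sin φ = 2 × 7.29×10⁻⁵ × sin 53° = 1.16×10⁻⁴ s⁻¹
Wind speed in SI: 81.6 knots = 42.0 m/s
Geostrophic balance rearranged: |∂P/∂n| = f ρ V_g
|∂P/∂n| = 1.16×10⁻⁴ × 1.24 × 42.0 = 6.06×10⁻³ Pa/m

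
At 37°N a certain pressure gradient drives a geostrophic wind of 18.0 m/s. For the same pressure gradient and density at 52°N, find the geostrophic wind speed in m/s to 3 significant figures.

With the same pressure gradient and density, V_g ∝ 1/f ∝ 1/sin φ.
V₂ = V₁ · sin φ₁ / sin φ₂ = 18.0 × sin 37° / sin 52°
V₂ = 18.0 × 0.6018/0.7880 = 13.7 m/s

13.7 m/s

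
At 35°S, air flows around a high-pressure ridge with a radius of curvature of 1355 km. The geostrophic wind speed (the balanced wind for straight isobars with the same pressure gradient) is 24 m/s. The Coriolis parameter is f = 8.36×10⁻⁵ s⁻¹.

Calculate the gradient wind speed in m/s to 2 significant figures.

35 m/s

Around a high, pressure-gradient force acts outward with centrifugal, so Coriolis balances both:
fV = (1/ρ)|∂P/∂n| + V²/R  →  V² − fR·V + fR·V_g = 0
With fR = 8.36×10⁻⁵ × 1355×10³ m = 113 m/s:
V = [fR − √((fR)² − 4 fR V_g)]/2 = [113 − √(113² − 4×113×24)]/2 = 34.5 m/s
Supergeostrophic (V > V_g = 24 m/s), as expected around a high.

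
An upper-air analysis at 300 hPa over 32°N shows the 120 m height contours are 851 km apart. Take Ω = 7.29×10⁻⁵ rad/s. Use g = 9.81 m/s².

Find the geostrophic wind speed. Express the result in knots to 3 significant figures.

Coriolis parameter at 32°N:
f = 2Ω sin φ = 2 × 7.29×10⁻⁵ × sin 32° = 7.73×10⁻⁵ s⁻¹
Height gradient: |∂Z/∂n| = 120 m / 851000 m = 1.41×10⁻⁴
On a pressure surface, geostrophic balance gives V_g = (g/f)|∂Z/∂n|:
V_g = 9.81 × 1.41×10⁻⁴ / 7.73×10⁻⁵ = 17.9 m/s
Converting: 17.9 m/s × 1.944 = 34.8 knots

34.8 knots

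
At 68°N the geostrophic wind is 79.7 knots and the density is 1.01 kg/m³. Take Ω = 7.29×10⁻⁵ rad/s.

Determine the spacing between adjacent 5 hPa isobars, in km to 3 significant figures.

89.3 km

Coriolis parameter at 68°N:
f = 2Ω sin φ = 2 × 7.29×10⁻⁵ × sin 68° = 1.35×10⁻⁴ s⁻¹
Wind speed in SI: 79.7 knots = 41.0 m/s
Geostrophic balance rearranged: |∂P/∂n| = f ρ V_g
|∂P/∂n| = 1.35×10⁻⁴ × 1.01 × 41.0 = 5.60×10⁻³ Pa/m
Isobar spacing: Δn = ΔP/|∂P/∂n| = 500 Pa / 5.60×10⁻³ Pa/m = 89316 m ≈ 89.3 km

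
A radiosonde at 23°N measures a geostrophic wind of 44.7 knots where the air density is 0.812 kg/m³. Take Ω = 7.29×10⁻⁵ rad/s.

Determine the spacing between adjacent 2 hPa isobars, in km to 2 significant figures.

Coriolis parameter at 23°N:
f = 2Ω sin φ = 2 × 7.29×10⁻⁵ × sin 23° = 5.70×10⁻⁵ s⁻¹
Wind speed in SI: 44.7 knots = 23.0 m/s
Geostrophic balance rearranged: |∂P/∂n| = f ρ V_g
|∂P/∂n| = 5.70×10⁻⁵ × 0.812 × 23.0 = 1.06×10⁻³ Pa/m
Isobar spacing: Δn = ΔP/|∂P/∂n| = 200 Pa / 1.06×10⁻³ Pa/m = 188015 m ≈ 190 km

190 km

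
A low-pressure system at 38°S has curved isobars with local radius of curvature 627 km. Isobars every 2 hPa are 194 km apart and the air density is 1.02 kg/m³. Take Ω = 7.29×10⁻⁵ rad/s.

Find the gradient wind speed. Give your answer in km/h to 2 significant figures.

Coriolis parameter at 38°S:
f = 2Ω sin φ = 2 × 7.29×10⁻⁵ × sin 38° = 8.98×10⁻⁵ s⁻¹
Pressure gradient: |∂P/∂n| = 200 Pa / 194000 m = 1.03×10⁻³ Pa/m
Geostrophic speed: V_g = |∂P/∂n|/(fρ) = 1.03×10⁻³/(8.98×10⁻⁵ × 1.02) = 11.3 m/s
Around a low, centrifugal force acts outward with Coriolis, so pressure-gradient force balances both:
(1/ρ)|∂P/∂n| = fV + V²/R  →  V² + fR·V − fR·V_g = 0
With fR = 8.98×10⁻⁵ × 627×10³ m = 56.3 m/s:
V = [−fR + √((fR)² + 4 fR V_g)]/2 = [−56.3 + √(56.3² + 4×56.3×11.3)]/2 = 9.62 m/s
Subgeostrophic (V < V_g = 11.3 m/s), as expected around a low.
Converting: 9.62 m/s × 3.6 = 35 km/h

35 km/h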